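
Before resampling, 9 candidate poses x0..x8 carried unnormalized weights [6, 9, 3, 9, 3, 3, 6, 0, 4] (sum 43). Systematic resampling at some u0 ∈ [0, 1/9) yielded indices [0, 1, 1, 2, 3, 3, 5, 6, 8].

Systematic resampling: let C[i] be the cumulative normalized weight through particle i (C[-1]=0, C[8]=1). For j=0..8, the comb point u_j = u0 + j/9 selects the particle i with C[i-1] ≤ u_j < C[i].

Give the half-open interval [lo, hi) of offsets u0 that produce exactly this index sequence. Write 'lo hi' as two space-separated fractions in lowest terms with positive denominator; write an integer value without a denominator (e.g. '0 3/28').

4/129 28/387

C = [6/43, 15/43, 18/43, 27/43, 30/43, 33/43, 39/43, 39/43, 1]
j=0 picked index 0: u0 ∈ [0, 6/43)
j=1 picked index 1: u0 ∈ [11/387, 92/387)
j=2 picked index 1: u0 ∈ [-32/387, 49/387)
j=3 picked index 2: u0 ∈ [2/129, 11/129)
j=4 picked index 3: u0 ∈ [-10/387, 71/387)
j=5 picked index 3: u0 ∈ [-53/387, 28/387)
j=6 picked index 5: u0 ∈ [4/129, 13/129)
j=7 picked index 6: u0 ∈ [-4/387, 50/387)
j=8 picked index 8: u0 ∈ [7/387, 1/9)
intersection: [4/129, 28/387)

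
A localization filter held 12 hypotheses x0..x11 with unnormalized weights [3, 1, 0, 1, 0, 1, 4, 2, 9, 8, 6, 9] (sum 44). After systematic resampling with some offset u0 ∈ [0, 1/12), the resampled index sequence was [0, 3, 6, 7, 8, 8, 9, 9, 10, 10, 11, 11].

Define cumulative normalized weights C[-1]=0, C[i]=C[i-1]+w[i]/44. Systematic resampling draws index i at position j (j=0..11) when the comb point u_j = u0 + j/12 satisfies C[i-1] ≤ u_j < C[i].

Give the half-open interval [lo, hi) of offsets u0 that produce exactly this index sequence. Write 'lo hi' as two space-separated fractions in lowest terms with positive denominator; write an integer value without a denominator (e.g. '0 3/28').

1/132 1/44

C = [3/44, 1/11, 1/11, 5/44, 5/44, 3/22, 5/22, 3/11, 21/44, 29/44, 35/44, 1]
j=0 picked index 0: u0 ∈ [0, 3/44)
j=1 picked index 3: u0 ∈ [1/132, 1/33)
j=2 picked index 6: u0 ∈ [-1/33, 2/33)
j=3 picked index 7: u0 ∈ [-1/44, 1/44)
j=4 picked index 8: u0 ∈ [-2/33, 19/132)
j=5 picked index 8: u0 ∈ [-19/132, 2/33)
j=6 picked index 9: u0 ∈ [-1/44, 7/44)
j=7 picked index 9: u0 ∈ [-7/66, 5/66)
j=8 picked index 10: u0 ∈ [-1/132, 17/132)
j=9 picked index 10: u0 ∈ [-1/11, 1/22)
j=10 picked index 11: u0 ∈ [-5/132, 1/6)
j=11 picked index 11: u0 ∈ [-4/33, 1/12)
intersection: [1/132, 1/44)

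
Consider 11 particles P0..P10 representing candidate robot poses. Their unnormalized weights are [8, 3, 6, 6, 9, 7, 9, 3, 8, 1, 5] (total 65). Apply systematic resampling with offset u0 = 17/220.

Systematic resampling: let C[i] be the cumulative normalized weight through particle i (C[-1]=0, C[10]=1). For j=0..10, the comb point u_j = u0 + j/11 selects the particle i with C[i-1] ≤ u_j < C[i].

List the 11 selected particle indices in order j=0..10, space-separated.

C = [8/65, 11/65, 17/65, 23/65, 32/65, 3/5, 48/65, 51/65, 59/65, 12/13, 1]
j=0: u_0=17/220 ∈ [0, 8/65) → index 0
j=1: u_1=37/220 ∈ [8/65, 11/65) → index 1
j=2: u_2=57/220 ∈ [11/65, 17/65) → index 2
j=3: u_3=7/20 ∈ [17/65, 23/65) → index 3
j=4: u_4=97/220 ∈ [23/65, 32/65) → index 4
j=5: u_5=117/220 ∈ [32/65, 3/5) → index 5
j=6: u_6=137/220 ∈ [3/5, 48/65) → index 6
j=7: u_7=157/220 ∈ [3/5, 48/65) → index 6
j=8: u_8=177/220 ∈ [51/65, 59/65) → index 8
j=9: u_9=197/220 ∈ [51/65, 59/65) → index 8
j=10: u_10=217/220 ∈ [12/13, 1) → index 10

0 1 2 3 4 5 6 6 8 8 10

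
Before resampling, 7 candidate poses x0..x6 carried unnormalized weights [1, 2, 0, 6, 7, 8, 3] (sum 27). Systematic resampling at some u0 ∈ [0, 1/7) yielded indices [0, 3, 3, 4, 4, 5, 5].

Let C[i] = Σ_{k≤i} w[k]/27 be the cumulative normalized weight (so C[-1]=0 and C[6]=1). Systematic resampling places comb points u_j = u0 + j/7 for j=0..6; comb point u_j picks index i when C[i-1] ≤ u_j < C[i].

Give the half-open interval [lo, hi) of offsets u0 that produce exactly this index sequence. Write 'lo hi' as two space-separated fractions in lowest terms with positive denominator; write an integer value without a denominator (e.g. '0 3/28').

0 4/189

C = [1/27, 1/9, 1/9, 1/3, 16/27, 8/9, 1]
j=0 picked index 0: u0 ∈ [0, 1/27)
j=1 picked index 3: u0 ∈ [-2/63, 4/21)
j=2 picked index 3: u0 ∈ [-11/63, 1/21)
j=3 picked index 4: u0 ∈ [-2/21, 31/189)
j=4 picked index 4: u0 ∈ [-5/21, 4/189)
j=5 picked index 5: u0 ∈ [-23/189, 11/63)
j=6 picked index 5: u0 ∈ [-50/189, 2/63)
intersection: [0, 4/189)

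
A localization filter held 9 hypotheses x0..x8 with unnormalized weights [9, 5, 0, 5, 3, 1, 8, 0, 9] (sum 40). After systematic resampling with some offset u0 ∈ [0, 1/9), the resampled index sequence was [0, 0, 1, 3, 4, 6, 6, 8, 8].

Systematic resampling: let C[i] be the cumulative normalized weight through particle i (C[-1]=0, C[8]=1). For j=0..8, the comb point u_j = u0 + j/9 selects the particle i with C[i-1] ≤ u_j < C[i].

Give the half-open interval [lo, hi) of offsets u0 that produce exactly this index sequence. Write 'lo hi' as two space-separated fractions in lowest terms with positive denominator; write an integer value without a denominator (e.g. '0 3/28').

11/360 19/180

C = [9/40, 7/20, 7/20, 19/40, 11/20, 23/40, 31/40, 31/40, 1]
j=0 picked index 0: u0 ∈ [0, 9/40)
j=1 picked index 0: u0 ∈ [-1/9, 41/360)
j=2 picked index 1: u0 ∈ [1/360, 23/180)
j=3 picked index 3: u0 ∈ [1/60, 17/120)
j=4 picked index 4: u0 ∈ [11/360, 19/180)
j=5 picked index 6: u0 ∈ [7/360, 79/360)
j=6 picked index 6: u0 ∈ [-11/120, 13/120)
j=7 picked index 8: u0 ∈ [-1/360, 2/9)
j=8 picked index 8: u0 ∈ [-41/360, 1/9)
intersection: [11/360, 19/180)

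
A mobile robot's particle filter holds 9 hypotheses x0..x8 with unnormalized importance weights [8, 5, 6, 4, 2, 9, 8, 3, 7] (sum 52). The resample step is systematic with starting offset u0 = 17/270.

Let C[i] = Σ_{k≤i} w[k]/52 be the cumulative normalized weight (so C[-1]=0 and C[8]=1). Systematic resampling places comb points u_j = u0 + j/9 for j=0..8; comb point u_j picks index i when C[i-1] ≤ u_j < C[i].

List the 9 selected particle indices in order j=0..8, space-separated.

C = [2/13, 1/4, 19/52, 23/52, 25/52, 17/26, 21/26, 45/52, 1]
j=0: u_0=17/270 ∈ [0, 2/13) → index 0
j=1: u_1=47/270 ∈ [2/13, 1/4) → index 1
j=2: u_2=77/270 ∈ [1/4, 19/52) → index 2
j=3: u_3=107/270 ∈ [19/52, 23/52) → index 3
j=4: u_4=137/270 ∈ [25/52, 17/26) → index 5
j=5: u_5=167/270 ∈ [25/52, 17/26) → index 5
j=6: u_6=197/270 ∈ [17/26, 21/26) → index 6
j=7: u_7=227/270 ∈ [21/26, 45/52) → index 7
j=8: u_8=257/270 ∈ [45/52, 1) → index 8

0 1 2 3 5 5 6 7 8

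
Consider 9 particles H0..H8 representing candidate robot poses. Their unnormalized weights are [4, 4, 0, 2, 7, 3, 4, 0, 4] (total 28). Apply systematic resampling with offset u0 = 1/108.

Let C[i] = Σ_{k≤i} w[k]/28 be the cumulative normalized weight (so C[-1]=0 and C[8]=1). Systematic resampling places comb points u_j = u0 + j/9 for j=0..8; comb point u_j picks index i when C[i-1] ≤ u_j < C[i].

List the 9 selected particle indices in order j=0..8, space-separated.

C = [1/7, 2/7, 2/7, 5/14, 17/28, 5/7, 6/7, 6/7, 1]
j=0: u_0=1/108 ∈ [0, 1/7) → index 0
j=1: u_1=13/108 ∈ [0, 1/7) → index 0
j=2: u_2=25/108 ∈ [1/7, 2/7) → index 1
j=3: u_3=37/108 ∈ [2/7, 5/14) → index 3
j=4: u_4=49/108 ∈ [5/14, 17/28) → index 4
j=5: u_5=61/108 ∈ [5/14, 17/28) → index 4
j=6: u_6=73/108 ∈ [17/28, 5/7) → index 5
j=7: u_7=85/108 ∈ [5/7, 6/7) → index 6
j=8: u_8=97/108 ∈ [6/7, 1) → index 8

0 0 1 3 4 4 5 6 8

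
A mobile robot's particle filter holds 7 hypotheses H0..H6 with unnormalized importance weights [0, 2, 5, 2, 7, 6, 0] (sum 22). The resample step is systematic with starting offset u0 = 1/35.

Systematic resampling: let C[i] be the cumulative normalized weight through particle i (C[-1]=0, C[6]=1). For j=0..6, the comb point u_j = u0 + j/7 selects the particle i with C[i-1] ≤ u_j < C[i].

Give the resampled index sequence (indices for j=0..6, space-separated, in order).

C = [0, 1/11, 7/22, 9/22, 8/11, 1, 1]
j=0: u_0=1/35 ∈ [0, 1/11) → index 1
j=1: u_1=6/35 ∈ [1/11, 7/22) → index 2
j=2: u_2=11/35 ∈ [1/11, 7/22) → index 2
j=3: u_3=16/35 ∈ [9/22, 8/11) → index 4
j=4: u_4=3/5 ∈ [9/22, 8/11) → index 4
j=5: u_5=26/35 ∈ [8/11, 1) → index 5
j=6: u_6=31/35 ∈ [8/11, 1) → index 5

1 2 2 4 4 5 5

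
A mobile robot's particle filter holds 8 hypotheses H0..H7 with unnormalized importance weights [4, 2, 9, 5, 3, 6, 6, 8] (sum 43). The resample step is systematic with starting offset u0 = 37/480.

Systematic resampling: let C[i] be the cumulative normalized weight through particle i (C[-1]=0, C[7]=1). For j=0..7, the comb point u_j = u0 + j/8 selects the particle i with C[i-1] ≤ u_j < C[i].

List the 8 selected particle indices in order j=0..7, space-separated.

0 2 2 3 5 6 7 7

C = [4/43, 6/43, 15/43, 20/43, 23/43, 29/43, 35/43, 1]
j=0: u_0=37/480 ∈ [0, 4/43) → index 0
j=1: u_1=97/480 ∈ [6/43, 15/43) → index 2
j=2: u_2=157/480 ∈ [6/43, 15/43) → index 2
j=3: u_3=217/480 ∈ [15/43, 20/43) → index 3
j=4: u_4=277/480 ∈ [23/43, 29/43) → index 5
j=5: u_5=337/480 ∈ [29/43, 35/43) → index 6
j=6: u_6=397/480 ∈ [35/43, 1) → index 7
j=7: u_7=457/480 ∈ [35/43, 1) → index 7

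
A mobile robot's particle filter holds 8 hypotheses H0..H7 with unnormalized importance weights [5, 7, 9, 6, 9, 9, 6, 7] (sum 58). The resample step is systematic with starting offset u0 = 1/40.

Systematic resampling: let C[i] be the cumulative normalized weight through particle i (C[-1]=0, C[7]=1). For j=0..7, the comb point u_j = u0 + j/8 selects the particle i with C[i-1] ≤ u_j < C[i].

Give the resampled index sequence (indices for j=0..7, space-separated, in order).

C = [5/58, 6/29, 21/58, 27/58, 18/29, 45/58, 51/58, 1]
j=0: u_0=1/40 ∈ [0, 5/58) → index 0
j=1: u_1=3/20 ∈ [5/58, 6/29) → index 1
j=2: u_2=11/40 ∈ [6/29, 21/58) → index 2
j=3: u_3=2/5 ∈ [21/58, 27/58) → index 3
j=4: u_4=21/40 ∈ [27/58, 18/29) → index 4
j=5: u_5=13/20 ∈ [18/29, 45/58) → index 5
j=6: u_6=31/40 ∈ [18/29, 45/58) → index 5
j=7: u_7=9/10 ∈ [51/58, 1) → index 7

0 1 2 3 4 5 5 7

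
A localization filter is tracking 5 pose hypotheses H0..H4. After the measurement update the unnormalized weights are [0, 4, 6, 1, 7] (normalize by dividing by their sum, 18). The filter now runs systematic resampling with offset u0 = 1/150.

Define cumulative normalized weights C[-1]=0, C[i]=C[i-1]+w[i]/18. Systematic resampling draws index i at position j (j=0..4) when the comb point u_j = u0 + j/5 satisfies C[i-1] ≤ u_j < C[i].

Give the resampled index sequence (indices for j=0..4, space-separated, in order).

C = [0, 2/9, 5/9, 11/18, 1]
j=0: u_0=1/150 ∈ [0, 2/9) → index 1
j=1: u_1=31/150 ∈ [0, 2/9) → index 1
j=2: u_2=61/150 ∈ [2/9, 5/9) → index 2
j=3: u_3=91/150 ∈ [5/9, 11/18) → index 3
j=4: u_4=121/150 ∈ [11/18, 1) → index 4

1 1 2 3 4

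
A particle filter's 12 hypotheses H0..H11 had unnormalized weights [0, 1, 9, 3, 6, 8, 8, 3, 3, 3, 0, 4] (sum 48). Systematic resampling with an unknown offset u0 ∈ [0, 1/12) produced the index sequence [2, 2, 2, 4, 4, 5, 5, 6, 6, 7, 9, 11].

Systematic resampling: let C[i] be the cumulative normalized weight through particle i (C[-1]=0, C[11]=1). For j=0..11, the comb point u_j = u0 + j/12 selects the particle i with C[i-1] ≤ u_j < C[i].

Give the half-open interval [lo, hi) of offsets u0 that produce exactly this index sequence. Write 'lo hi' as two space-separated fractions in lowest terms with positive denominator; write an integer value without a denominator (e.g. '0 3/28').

1/48 1/24

C = [0, 1/48, 5/24, 13/48, 19/48, 9/16, 35/48, 19/24, 41/48, 11/12, 11/12, 1]
j=0 picked index 2: u0 ∈ [1/48, 5/24)
j=1 picked index 2: u0 ∈ [-1/16, 1/8)
j=2 picked index 2: u0 ∈ [-7/48, 1/24)
j=3 picked index 4: u0 ∈ [1/48, 7/48)
j=4 picked index 4: u0 ∈ [-1/16, 1/16)
j=5 picked index 5: u0 ∈ [-1/48, 7/48)
j=6 picked index 5: u0 ∈ [-5/48, 1/16)
j=7 picked index 6: u0 ∈ [-1/48, 7/48)
j=8 picked index 6: u0 ∈ [-5/48, 1/16)
j=9 picked index 7: u0 ∈ [-1/48, 1/24)
j=10 picked index 9: u0 ∈ [1/48, 1/12)
j=11 picked index 11: u0 ∈ [0, 1/12)
intersection: [1/48, 1/24)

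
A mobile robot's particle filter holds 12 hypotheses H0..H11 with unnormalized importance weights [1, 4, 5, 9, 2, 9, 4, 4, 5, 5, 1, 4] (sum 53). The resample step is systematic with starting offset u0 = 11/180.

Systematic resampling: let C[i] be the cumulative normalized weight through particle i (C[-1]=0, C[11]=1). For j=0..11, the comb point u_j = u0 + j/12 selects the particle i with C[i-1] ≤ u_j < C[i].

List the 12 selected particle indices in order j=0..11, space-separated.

1 2 3 3 4 5 5 7 8 8 9 11

C = [1/53, 5/53, 10/53, 19/53, 21/53, 30/53, 34/53, 38/53, 43/53, 48/53, 49/53, 1]
j=0: u_0=11/180 ∈ [1/53, 5/53) → index 1
j=1: u_1=13/90 ∈ [5/53, 10/53) → index 2
j=2: u_2=41/180 ∈ [10/53, 19/53) → index 3
j=3: u_3=14/45 ∈ [10/53, 19/53) → index 3
j=4: u_4=71/180 ∈ [19/53, 21/53) → index 4
j=5: u_5=43/90 ∈ [21/53, 30/53) → index 5
j=6: u_6=101/180 ∈ [21/53, 30/53) → index 5
j=7: u_7=29/45 ∈ [34/53, 38/53) → index 7
j=8: u_8=131/180 ∈ [38/53, 43/53) → index 8
j=9: u_9=73/90 ∈ [38/53, 43/53) → index 8
j=10: u_10=161/180 ∈ [43/53, 48/53) → index 9
j=11: u_11=44/45 ∈ [49/53, 1) → index 11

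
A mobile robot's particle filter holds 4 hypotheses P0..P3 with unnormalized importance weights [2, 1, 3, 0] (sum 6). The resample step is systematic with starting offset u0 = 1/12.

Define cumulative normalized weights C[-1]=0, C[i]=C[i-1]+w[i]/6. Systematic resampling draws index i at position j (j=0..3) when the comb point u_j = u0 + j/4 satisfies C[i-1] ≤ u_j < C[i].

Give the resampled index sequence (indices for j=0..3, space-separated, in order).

0 1 2 2

C = [1/3, 1/2, 1, 1]
j=0: u_0=1/12 ∈ [0, 1/3) → index 0
j=1: u_1=1/3 ∈ [1/3, 1/2) → index 1
j=2: u_2=7/12 ∈ [1/2, 1) → index 2
j=3: u_3=5/6 ∈ [1/2, 1) → index 2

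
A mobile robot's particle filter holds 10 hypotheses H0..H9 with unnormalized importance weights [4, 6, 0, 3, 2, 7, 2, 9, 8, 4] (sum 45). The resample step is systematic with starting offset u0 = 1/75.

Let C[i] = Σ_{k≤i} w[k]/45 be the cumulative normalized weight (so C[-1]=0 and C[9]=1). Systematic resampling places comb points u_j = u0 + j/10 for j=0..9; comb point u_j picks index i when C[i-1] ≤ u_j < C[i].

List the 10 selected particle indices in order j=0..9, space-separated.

C = [4/45, 2/9, 2/9, 13/45, 1/3, 22/45, 8/15, 11/15, 41/45, 1]
j=0: u_0=1/75 ∈ [0, 4/45) → index 0
j=1: u_1=17/150 ∈ [4/45, 2/9) → index 1
j=2: u_2=16/75 ∈ [4/45, 2/9) → index 1
j=3: u_3=47/150 ∈ [13/45, 1/3) → index 4
j=4: u_4=31/75 ∈ [1/3, 22/45) → index 5
j=5: u_5=77/150 ∈ [22/45, 8/15) → index 6
j=6: u_6=46/75 ∈ [8/15, 11/15) → index 7
j=7: u_7=107/150 ∈ [8/15, 11/15) → index 7
j=8: u_8=61/75 ∈ [11/15, 41/45) → index 8
j=9: u_9=137/150 ∈ [41/45, 1) → index 9

0 1 1 4 5 6 7 7 8 9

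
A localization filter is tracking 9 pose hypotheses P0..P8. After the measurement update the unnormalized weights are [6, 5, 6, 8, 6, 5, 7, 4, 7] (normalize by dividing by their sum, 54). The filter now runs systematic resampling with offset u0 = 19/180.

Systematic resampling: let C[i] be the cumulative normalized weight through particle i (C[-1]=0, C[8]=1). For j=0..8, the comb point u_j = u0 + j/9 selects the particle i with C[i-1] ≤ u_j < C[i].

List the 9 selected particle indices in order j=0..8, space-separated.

C = [1/9, 11/54, 17/54, 25/54, 31/54, 2/3, 43/54, 47/54, 1]
j=0: u_0=19/180 ∈ [0, 1/9) → index 0
j=1: u_1=13/60 ∈ [11/54, 17/54) → index 2
j=2: u_2=59/180 ∈ [17/54, 25/54) → index 3
j=3: u_3=79/180 ∈ [17/54, 25/54) → index 3
j=4: u_4=11/20 ∈ [25/54, 31/54) → index 4
j=5: u_5=119/180 ∈ [31/54, 2/3) → index 5
j=6: u_6=139/180 ∈ [2/3, 43/54) → index 6
j=7: u_7=53/60 ∈ [47/54, 1) → index 8
j=8: u_8=179/180 ∈ [47/54, 1) → index 8

0 2 3 3 4 5 6 8 8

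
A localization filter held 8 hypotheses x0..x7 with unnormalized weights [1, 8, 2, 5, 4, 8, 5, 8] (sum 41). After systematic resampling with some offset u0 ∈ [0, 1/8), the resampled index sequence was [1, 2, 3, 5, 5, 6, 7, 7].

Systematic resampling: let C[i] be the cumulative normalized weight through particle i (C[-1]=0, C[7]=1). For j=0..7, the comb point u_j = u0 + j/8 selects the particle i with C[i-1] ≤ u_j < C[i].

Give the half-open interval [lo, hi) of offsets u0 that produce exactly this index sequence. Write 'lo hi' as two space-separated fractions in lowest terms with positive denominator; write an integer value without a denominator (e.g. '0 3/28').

37/328 1/8

C = [1/41, 9/41, 11/41, 16/41, 20/41, 28/41, 33/41, 1]
j=0 picked index 1: u0 ∈ [1/41, 9/41)
j=1 picked index 2: u0 ∈ [31/328, 47/328)
j=2 picked index 3: u0 ∈ [3/164, 23/164)
j=3 picked index 5: u0 ∈ [37/328, 101/328)
j=4 picked index 5: u0 ∈ [-1/82, 15/82)
j=5 picked index 6: u0 ∈ [19/328, 59/328)
j=6 picked index 7: u0 ∈ [9/164, 1/4)
j=7 picked index 7: u0 ∈ [-23/328, 1/8)
intersection: [37/328, 1/8)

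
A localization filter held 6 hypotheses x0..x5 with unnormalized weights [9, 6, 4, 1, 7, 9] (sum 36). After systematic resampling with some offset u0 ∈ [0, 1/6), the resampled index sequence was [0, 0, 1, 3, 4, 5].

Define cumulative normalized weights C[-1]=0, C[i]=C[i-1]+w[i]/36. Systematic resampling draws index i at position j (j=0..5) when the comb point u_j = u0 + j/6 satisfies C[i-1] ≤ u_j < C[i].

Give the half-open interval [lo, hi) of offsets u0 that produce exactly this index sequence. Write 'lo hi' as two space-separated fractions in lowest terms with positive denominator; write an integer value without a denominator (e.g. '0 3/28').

C = [1/4, 5/12, 19/36, 5/9, 3/4, 1]
j=0 picked index 0: u0 ∈ [0, 1/4)
j=1 picked index 0: u0 ∈ [-1/6, 1/12)
j=2 picked index 1: u0 ∈ [-1/12, 1/12)
j=3 picked index 3: u0 ∈ [1/36, 1/18)
j=4 picked index 4: u0 ∈ [-1/9, 1/12)
j=5 picked index 5: u0 ∈ [-1/12, 1/6)
intersection: [1/36, 1/18)

1/36 1/18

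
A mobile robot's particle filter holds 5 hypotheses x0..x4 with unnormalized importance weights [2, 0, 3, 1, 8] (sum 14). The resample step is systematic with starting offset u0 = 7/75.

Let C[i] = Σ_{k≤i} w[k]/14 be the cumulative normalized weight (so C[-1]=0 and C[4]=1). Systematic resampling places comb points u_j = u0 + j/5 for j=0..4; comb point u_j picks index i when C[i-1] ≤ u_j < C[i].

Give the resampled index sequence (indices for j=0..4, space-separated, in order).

C = [1/7, 1/7, 5/14, 3/7, 1]
j=0: u_0=7/75 ∈ [0, 1/7) → index 0
j=1: u_1=22/75 ∈ [1/7, 5/14) → index 2
j=2: u_2=37/75 ∈ [3/7, 1) → index 4
j=3: u_3=52/75 ∈ [3/7, 1) → index 4
j=4: u_4=67/75 ∈ [3/7, 1) → index 4

0 2 4 4 4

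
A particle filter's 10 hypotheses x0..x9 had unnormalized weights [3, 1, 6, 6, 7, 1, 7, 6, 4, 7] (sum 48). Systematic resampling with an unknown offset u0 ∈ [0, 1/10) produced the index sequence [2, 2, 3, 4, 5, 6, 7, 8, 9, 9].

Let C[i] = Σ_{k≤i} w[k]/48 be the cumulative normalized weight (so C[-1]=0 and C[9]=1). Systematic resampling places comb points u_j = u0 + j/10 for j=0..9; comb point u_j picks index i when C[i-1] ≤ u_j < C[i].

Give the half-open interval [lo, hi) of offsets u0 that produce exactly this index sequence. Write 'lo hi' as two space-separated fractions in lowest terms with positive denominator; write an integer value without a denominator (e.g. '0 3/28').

C = [1/16, 1/12, 5/24, 1/3, 23/48, 1/2, 31/48, 37/48, 41/48, 1]
j=0 picked index 2: u0 ∈ [1/12, 5/24)
j=1 picked index 2: u0 ∈ [-1/60, 13/120)
j=2 picked index 3: u0 ∈ [1/120, 2/15)
j=3 picked index 4: u0 ∈ [1/30, 43/240)
j=4 picked index 5: u0 ∈ [19/240, 1/10)
j=5 picked index 6: u0 ∈ [0, 7/48)
j=6 picked index 7: u0 ∈ [11/240, 41/240)
j=7 picked index 8: u0 ∈ [17/240, 37/240)
j=8 picked index 9: u0 ∈ [13/240, 1/5)
j=9 picked index 9: u0 ∈ [-11/240, 1/10)
intersection: [1/12, 1/10)

1/12 1/10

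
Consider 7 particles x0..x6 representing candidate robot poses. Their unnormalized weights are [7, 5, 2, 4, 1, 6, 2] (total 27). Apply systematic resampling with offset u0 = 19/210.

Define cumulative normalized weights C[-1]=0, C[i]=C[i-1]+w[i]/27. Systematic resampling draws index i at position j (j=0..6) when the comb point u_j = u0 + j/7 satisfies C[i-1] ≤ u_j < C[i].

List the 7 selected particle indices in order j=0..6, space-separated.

0 0 1 3 3 5 6

C = [7/27, 4/9, 14/27, 2/3, 19/27, 25/27, 1]
j=0: u_0=19/210 ∈ [0, 7/27) → index 0
j=1: u_1=7/30 ∈ [0, 7/27) → index 0
j=2: u_2=79/210 ∈ [7/27, 4/9) → index 1
j=3: u_3=109/210 ∈ [14/27, 2/3) → index 3
j=4: u_4=139/210 ∈ [14/27, 2/3) → index 3
j=5: u_5=169/210 ∈ [19/27, 25/27) → index 5
j=6: u_6=199/210 ∈ [25/27, 1) → index 6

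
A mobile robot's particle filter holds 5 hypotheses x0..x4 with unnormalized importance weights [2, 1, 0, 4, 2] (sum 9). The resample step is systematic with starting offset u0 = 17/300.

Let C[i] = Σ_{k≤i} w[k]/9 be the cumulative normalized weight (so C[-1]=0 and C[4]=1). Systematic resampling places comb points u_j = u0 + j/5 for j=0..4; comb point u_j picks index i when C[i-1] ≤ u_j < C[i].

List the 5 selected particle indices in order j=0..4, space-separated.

C = [2/9, 1/3, 1/3, 7/9, 1]
j=0: u_0=17/300 ∈ [0, 2/9) → index 0
j=1: u_1=77/300 ∈ [2/9, 1/3) → index 1
j=2: u_2=137/300 ∈ [1/3, 7/9) → index 3
j=3: u_3=197/300 ∈ [1/3, 7/9) → index 3
j=4: u_4=257/300 ∈ [7/9, 1) → index 4

0 1 3 3 4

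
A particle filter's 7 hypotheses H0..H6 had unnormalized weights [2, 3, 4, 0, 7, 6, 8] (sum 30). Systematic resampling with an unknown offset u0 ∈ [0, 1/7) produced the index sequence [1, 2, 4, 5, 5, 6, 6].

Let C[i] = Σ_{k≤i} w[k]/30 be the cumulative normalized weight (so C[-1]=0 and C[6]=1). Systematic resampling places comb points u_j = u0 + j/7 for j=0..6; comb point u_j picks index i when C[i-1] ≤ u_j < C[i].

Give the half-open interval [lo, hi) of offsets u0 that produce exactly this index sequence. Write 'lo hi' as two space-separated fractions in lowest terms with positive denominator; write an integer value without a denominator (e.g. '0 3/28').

C = [1/15, 1/6, 3/10, 3/10, 8/15, 11/15, 1]
j=0 picked index 1: u0 ∈ [1/15, 1/6)
j=1 picked index 2: u0 ∈ [1/42, 11/70)
j=2 picked index 4: u0 ∈ [1/70, 26/105)
j=3 picked index 5: u0 ∈ [11/105, 32/105)
j=4 picked index 5: u0 ∈ [-4/105, 17/105)
j=5 picked index 6: u0 ∈ [2/105, 2/7)
j=6 picked index 6: u0 ∈ [-13/105, 1/7)
intersection: [11/105, 1/7)

11/105 1/7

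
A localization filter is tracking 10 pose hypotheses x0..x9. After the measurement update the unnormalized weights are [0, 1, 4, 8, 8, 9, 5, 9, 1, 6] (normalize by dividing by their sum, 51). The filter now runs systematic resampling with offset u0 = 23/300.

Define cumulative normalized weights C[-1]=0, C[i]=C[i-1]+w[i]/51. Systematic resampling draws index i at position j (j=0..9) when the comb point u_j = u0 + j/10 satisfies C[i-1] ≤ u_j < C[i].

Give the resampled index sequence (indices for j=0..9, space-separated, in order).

C = [0, 1/51, 5/51, 13/51, 7/17, 10/17, 35/51, 44/51, 15/17, 1]
j=0: u_0=23/300 ∈ [1/51, 5/51) → index 2
j=1: u_1=53/300 ∈ [5/51, 13/51) → index 3
j=2: u_2=83/300 ∈ [13/51, 7/17) → index 4
j=3: u_3=113/300 ∈ [13/51, 7/17) → index 4
j=4: u_4=143/300 ∈ [7/17, 10/17) → index 5
j=5: u_5=173/300 ∈ [7/17, 10/17) → index 5
j=6: u_6=203/300 ∈ [10/17, 35/51) → index 6
j=7: u_7=233/300 ∈ [35/51, 44/51) → index 7
j=8: u_8=263/300 ∈ [44/51, 15/17) → index 8
j=9: u_9=293/300 ∈ [15/17, 1) → index 9

2 3 4 4 5 5 6 7 8 9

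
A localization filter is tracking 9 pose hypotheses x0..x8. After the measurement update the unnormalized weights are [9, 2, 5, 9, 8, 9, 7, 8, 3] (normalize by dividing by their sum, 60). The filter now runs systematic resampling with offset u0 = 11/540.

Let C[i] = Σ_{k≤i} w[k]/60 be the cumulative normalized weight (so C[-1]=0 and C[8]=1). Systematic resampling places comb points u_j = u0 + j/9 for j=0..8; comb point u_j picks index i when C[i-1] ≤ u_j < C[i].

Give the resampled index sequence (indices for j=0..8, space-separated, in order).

C = [3/20, 11/60, 4/15, 5/12, 11/20, 7/10, 49/60, 19/20, 1]
j=0: u_0=11/540 ∈ [0, 3/20) → index 0
j=1: u_1=71/540 ∈ [0, 3/20) → index 0
j=2: u_2=131/540 ∈ [11/60, 4/15) → index 2
j=3: u_3=191/540 ∈ [4/15, 5/12) → index 3
j=4: u_4=251/540 ∈ [5/12, 11/20) → index 4
j=5: u_5=311/540 ∈ [11/20, 7/10) → index 5
j=6: u_6=371/540 ∈ [11/20, 7/10) → index 5
j=7: u_7=431/540 ∈ [7/10, 49/60) → index 6
j=8: u_8=491/540 ∈ [49/60, 19/20) → index 7

0 0 2 3 4 5 5 6 7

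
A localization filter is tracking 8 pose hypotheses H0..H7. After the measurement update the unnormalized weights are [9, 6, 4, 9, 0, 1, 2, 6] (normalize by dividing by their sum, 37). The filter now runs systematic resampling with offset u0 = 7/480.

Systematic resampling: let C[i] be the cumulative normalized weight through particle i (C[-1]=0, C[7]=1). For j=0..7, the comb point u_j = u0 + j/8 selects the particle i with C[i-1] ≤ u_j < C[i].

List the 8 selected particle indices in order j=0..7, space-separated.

0 0 1 1 3 3 5 7

C = [9/37, 15/37, 19/37, 28/37, 28/37, 29/37, 31/37, 1]
j=0: u_0=7/480 ∈ [0, 9/37) → index 0
j=1: u_1=67/480 ∈ [0, 9/37) → index 0
j=2: u_2=127/480 ∈ [9/37, 15/37) → index 1
j=3: u_3=187/480 ∈ [9/37, 15/37) → index 1
j=4: u_4=247/480 ∈ [19/37, 28/37) → index 3
j=5: u_5=307/480 ∈ [19/37, 28/37) → index 3
j=6: u_6=367/480 ∈ [28/37, 29/37) → index 5
j=7: u_7=427/480 ∈ [31/37, 1) → index 7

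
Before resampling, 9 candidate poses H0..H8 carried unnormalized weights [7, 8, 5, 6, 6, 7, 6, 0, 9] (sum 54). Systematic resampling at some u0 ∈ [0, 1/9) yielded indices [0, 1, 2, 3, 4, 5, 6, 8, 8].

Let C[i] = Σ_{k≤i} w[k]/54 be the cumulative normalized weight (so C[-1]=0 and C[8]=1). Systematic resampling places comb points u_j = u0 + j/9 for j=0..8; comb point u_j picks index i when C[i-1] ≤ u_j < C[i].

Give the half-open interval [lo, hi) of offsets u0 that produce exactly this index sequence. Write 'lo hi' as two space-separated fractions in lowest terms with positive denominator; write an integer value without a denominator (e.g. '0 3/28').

C = [7/54, 5/18, 10/27, 13/27, 16/27, 13/18, 5/6, 5/6, 1]
j=0 picked index 0: u0 ∈ [0, 7/54)
j=1 picked index 1: u0 ∈ [1/54, 1/6)
j=2 picked index 2: u0 ∈ [1/18, 4/27)
j=3 picked index 3: u0 ∈ [1/27, 4/27)
j=4 picked index 4: u0 ∈ [1/27, 4/27)
j=5 picked index 5: u0 ∈ [1/27, 1/6)
j=6 picked index 6: u0 ∈ [1/18, 1/6)
j=7 picked index 8: u0 ∈ [1/18, 2/9)
j=8 picked index 8: u0 ∈ [-1/18, 1/9)
intersection: [1/18, 1/9)

1/18 1/9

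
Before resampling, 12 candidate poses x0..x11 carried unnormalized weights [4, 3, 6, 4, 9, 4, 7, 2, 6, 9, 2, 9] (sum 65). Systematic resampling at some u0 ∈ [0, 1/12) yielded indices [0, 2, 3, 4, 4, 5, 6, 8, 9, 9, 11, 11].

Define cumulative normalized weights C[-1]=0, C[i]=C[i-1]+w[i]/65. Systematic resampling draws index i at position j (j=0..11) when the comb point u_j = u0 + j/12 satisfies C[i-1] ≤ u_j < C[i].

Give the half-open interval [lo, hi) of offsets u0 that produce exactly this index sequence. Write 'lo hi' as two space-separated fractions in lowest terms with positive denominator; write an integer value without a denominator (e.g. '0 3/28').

1/30 7/156

C = [4/65, 7/65, 1/5, 17/65, 2/5, 6/13, 37/65, 3/5, 9/13, 54/65, 56/65, 1]
j=0 picked index 0: u0 ∈ [0, 4/65)
j=1 picked index 2: u0 ∈ [19/780, 7/60)
j=2 picked index 3: u0 ∈ [1/30, 37/390)
j=3 picked index 4: u0 ∈ [3/260, 3/20)
j=4 picked index 4: u0 ∈ [-14/195, 1/15)
j=5 picked index 5: u0 ∈ [-1/60, 7/156)
j=6 picked index 6: u0 ∈ [-1/26, 9/130)
j=7 picked index 8: u0 ∈ [1/60, 17/156)
j=8 picked index 9: u0 ∈ [1/39, 32/195)
j=9 picked index 9: u0 ∈ [-3/52, 21/260)
j=10 picked index 11: u0 ∈ [11/390, 1/6)
j=11 picked index 11: u0 ∈ [-43/780, 1/12)
intersection: [1/30, 7/156)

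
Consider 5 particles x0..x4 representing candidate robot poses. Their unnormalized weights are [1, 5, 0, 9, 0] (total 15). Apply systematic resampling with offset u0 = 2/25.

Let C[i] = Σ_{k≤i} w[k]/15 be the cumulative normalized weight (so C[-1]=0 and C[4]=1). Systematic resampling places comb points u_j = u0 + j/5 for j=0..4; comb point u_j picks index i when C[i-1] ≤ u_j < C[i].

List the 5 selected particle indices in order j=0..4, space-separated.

1 1 3 3 3

C = [1/15, 2/5, 2/5, 1, 1]
j=0: u_0=2/25 ∈ [1/15, 2/5) → index 1
j=1: u_1=7/25 ∈ [1/15, 2/5) → index 1
j=2: u_2=12/25 ∈ [2/5, 1) → index 3
j=3: u_3=17/25 ∈ [2/5, 1) → index 3
j=4: u_4=22/25 ∈ [2/5, 1) → index 3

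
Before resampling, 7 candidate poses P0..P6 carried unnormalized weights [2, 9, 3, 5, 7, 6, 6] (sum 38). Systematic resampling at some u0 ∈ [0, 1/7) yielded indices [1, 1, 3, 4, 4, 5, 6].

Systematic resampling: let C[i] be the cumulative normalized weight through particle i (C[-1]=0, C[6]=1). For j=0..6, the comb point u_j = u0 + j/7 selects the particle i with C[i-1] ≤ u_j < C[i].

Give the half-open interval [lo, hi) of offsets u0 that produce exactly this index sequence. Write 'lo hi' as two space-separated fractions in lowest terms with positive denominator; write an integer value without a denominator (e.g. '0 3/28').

C = [1/19, 11/38, 7/19, 1/2, 13/19, 16/19, 1]
j=0 picked index 1: u0 ∈ [1/19, 11/38)
j=1 picked index 1: u0 ∈ [-12/133, 39/266)
j=2 picked index 3: u0 ∈ [11/133, 3/14)
j=3 picked index 4: u0 ∈ [1/14, 34/133)
j=4 picked index 4: u0 ∈ [-1/14, 15/133)
j=5 picked index 5: u0 ∈ [-4/133, 17/133)
j=6 picked index 6: u0 ∈ [-2/133, 1/7)
intersection: [11/133, 15/133)

11/133 15/133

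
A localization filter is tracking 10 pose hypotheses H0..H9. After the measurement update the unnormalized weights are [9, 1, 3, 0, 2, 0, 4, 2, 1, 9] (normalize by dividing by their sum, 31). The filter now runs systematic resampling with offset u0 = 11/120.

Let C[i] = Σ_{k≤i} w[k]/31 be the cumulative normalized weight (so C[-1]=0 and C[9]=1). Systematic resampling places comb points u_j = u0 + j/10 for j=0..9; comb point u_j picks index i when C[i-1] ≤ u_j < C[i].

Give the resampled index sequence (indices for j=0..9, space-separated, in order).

0 0 1 2 6 6 8 9 9 9

C = [9/31, 10/31, 13/31, 13/31, 15/31, 15/31, 19/31, 21/31, 22/31, 1]
j=0: u_0=11/120 ∈ [0, 9/31) → index 0
j=1: u_1=23/120 ∈ [0, 9/31) → index 0
j=2: u_2=7/24 ∈ [9/31, 10/31) → index 1
j=3: u_3=47/120 ∈ [10/31, 13/31) → index 2
j=4: u_4=59/120 ∈ [15/31, 19/31) → index 6
j=5: u_5=71/120 ∈ [15/31, 19/31) → index 6
j=6: u_6=83/120 ∈ [21/31, 22/31) → index 8
j=7: u_7=19/24 ∈ [22/31, 1) → index 9
j=8: u_8=107/120 ∈ [22/31, 1) → index 9
j=9: u_9=119/120 ∈ [22/31, 1) → index 9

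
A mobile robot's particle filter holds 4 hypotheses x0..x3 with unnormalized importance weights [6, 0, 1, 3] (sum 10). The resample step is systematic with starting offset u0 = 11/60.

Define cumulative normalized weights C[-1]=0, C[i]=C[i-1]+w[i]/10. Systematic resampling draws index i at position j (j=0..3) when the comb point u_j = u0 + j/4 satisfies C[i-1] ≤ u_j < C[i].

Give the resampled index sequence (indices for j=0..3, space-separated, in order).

0 0 2 3

C = [3/5, 3/5, 7/10, 1]
j=0: u_0=11/60 ∈ [0, 3/5) → index 0
j=1: u_1=13/30 ∈ [0, 3/5) → index 0
j=2: u_2=41/60 ∈ [3/5, 7/10) → index 2
j=3: u_3=14/15 ∈ [7/10, 1) → index 3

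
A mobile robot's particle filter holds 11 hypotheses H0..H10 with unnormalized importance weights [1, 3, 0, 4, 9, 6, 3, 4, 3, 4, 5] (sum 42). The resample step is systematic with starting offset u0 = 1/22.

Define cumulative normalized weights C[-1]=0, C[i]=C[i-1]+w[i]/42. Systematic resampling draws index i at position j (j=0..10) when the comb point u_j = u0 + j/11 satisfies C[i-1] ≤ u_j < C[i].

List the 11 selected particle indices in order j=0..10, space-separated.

C = [1/42, 2/21, 2/21, 4/21, 17/42, 23/42, 13/21, 5/7, 11/14, 37/42, 1]
j=0: u_0=1/22 ∈ [1/42, 2/21) → index 1
j=1: u_1=3/22 ∈ [2/21, 4/21) → index 3
j=2: u_2=5/22 ∈ [4/21, 17/42) → index 4
j=3: u_3=7/22 ∈ [4/21, 17/42) → index 4
j=4: u_4=9/22 ∈ [17/42, 23/42) → index 5
j=5: u_5=1/2 ∈ [17/42, 23/42) → index 5
j=6: u_6=13/22 ∈ [23/42, 13/21) → index 6
j=7: u_7=15/22 ∈ [13/21, 5/7) → index 7
j=8: u_8=17/22 ∈ [5/7, 11/14) → index 8
j=9: u_9=19/22 ∈ [11/14, 37/42) → index 9
j=10: u_10=21/22 ∈ [37/42, 1) → index 10

1 3 4 4 5 5 6 7 8 9 10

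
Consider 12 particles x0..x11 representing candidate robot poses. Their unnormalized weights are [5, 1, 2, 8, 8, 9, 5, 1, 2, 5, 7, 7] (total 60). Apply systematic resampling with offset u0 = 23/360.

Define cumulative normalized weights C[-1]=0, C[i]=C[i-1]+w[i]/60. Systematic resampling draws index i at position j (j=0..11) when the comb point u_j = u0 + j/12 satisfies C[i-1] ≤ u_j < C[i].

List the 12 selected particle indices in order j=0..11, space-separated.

C = [1/12, 1/10, 2/15, 4/15, 2/5, 11/20, 19/30, 13/20, 41/60, 23/30, 53/60, 1]
j=0: u_0=23/360 ∈ [0, 1/12) → index 0
j=1: u_1=53/360 ∈ [2/15, 4/15) → index 3
j=2: u_2=83/360 ∈ [2/15, 4/15) → index 3
j=3: u_3=113/360 ∈ [4/15, 2/5) → index 4
j=4: u_4=143/360 ∈ [4/15, 2/5) → index 4
j=5: u_5=173/360 ∈ [2/5, 11/20) → index 5
j=6: u_6=203/360 ∈ [11/20, 19/30) → index 6
j=7: u_7=233/360 ∈ [19/30, 13/20) → index 7
j=8: u_8=263/360 ∈ [41/60, 23/30) → index 9
j=9: u_9=293/360 ∈ [23/30, 53/60) → index 10
j=10: u_10=323/360 ∈ [53/60, 1) → index 11
j=11: u_11=353/360 ∈ [53/60, 1) → index 11

0 3 3 4 4 5 6 7 9 10 11 11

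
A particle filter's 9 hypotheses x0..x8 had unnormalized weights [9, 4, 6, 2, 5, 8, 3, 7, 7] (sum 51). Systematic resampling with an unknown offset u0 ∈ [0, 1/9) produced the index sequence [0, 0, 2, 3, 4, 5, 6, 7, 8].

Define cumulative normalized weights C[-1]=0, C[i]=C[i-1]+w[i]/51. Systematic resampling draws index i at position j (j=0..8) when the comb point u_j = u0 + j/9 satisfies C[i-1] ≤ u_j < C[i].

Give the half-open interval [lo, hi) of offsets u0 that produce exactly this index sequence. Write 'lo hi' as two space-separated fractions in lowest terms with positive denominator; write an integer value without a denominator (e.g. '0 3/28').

2/51 1/17

C = [3/17, 13/51, 19/51, 7/17, 26/51, 2/3, 37/51, 44/51, 1]
j=0 picked index 0: u0 ∈ [0, 3/17)
j=1 picked index 0: u0 ∈ [-1/9, 10/153)
j=2 picked index 2: u0 ∈ [5/153, 23/153)
j=3 picked index 3: u0 ∈ [2/51, 4/51)
j=4 picked index 4: u0 ∈ [-5/153, 10/153)
j=5 picked index 5: u0 ∈ [-7/153, 1/9)
j=6 picked index 6: u0 ∈ [0, 1/17)
j=7 picked index 7: u0 ∈ [-8/153, 13/153)
j=8 picked index 8: u0 ∈ [-4/153, 1/9)
intersection: [2/51, 1/17)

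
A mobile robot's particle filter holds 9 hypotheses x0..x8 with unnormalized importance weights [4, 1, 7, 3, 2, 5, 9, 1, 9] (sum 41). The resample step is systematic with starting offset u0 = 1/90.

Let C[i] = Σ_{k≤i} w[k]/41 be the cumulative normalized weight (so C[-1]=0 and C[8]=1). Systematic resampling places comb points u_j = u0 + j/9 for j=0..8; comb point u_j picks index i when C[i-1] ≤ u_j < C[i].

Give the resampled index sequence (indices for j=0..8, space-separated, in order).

C = [4/41, 5/41, 12/41, 15/41, 17/41, 22/41, 31/41, 32/41, 1]
j=0: u_0=1/90 ∈ [0, 4/41) → index 0
j=1: u_1=11/90 ∈ [5/41, 12/41) → index 2
j=2: u_2=7/30 ∈ [5/41, 12/41) → index 2
j=3: u_3=31/90 ∈ [12/41, 15/41) → index 3
j=4: u_4=41/90 ∈ [17/41, 22/41) → index 5
j=5: u_5=17/30 ∈ [22/41, 31/41) → index 6
j=6: u_6=61/90 ∈ [22/41, 31/41) → index 6
j=7: u_7=71/90 ∈ [32/41, 1) → index 8
j=8: u_8=9/10 ∈ [32/41, 1) → index 8

0 2 2 3 5 6 6 8 8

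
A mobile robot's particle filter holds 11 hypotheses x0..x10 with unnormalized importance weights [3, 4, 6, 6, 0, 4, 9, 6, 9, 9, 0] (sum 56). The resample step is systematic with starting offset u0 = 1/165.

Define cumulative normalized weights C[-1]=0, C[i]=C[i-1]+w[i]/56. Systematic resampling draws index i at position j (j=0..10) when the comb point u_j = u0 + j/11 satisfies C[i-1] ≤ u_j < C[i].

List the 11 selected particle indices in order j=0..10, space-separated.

0 1 2 3 5 6 6 7 8 8 9

C = [3/56, 1/8, 13/56, 19/56, 19/56, 23/56, 4/7, 19/28, 47/56, 1, 1]
j=0: u_0=1/165 ∈ [0, 3/56) → index 0
j=1: u_1=16/165 ∈ [3/56, 1/8) → index 1
j=2: u_2=31/165 ∈ [1/8, 13/56) → index 2
j=3: u_3=46/165 ∈ [13/56, 19/56) → index 3
j=4: u_4=61/165 ∈ [19/56, 23/56) → index 5
j=5: u_5=76/165 ∈ [23/56, 4/7) → index 6
j=6: u_6=91/165 ∈ [23/56, 4/7) → index 6
j=7: u_7=106/165 ∈ [4/7, 19/28) → index 7
j=8: u_8=11/15 ∈ [19/28, 47/56) → index 8
j=9: u_9=136/165 ∈ [19/28, 47/56) → index 8
j=10: u_10=151/165 ∈ [47/56, 1) → index 9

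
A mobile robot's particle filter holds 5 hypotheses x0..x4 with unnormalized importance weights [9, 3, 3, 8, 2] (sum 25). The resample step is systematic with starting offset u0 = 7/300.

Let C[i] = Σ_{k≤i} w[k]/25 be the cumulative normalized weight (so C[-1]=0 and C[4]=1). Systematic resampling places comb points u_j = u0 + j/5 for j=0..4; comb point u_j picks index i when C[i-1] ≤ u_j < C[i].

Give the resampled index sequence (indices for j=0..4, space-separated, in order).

C = [9/25, 12/25, 3/5, 23/25, 1]
j=0: u_0=7/300 ∈ [0, 9/25) → index 0
j=1: u_1=67/300 ∈ [0, 9/25) → index 0
j=2: u_2=127/300 ∈ [9/25, 12/25) → index 1
j=3: u_3=187/300 ∈ [3/5, 23/25) → index 3
j=4: u_4=247/300 ∈ [3/5, 23/25) → index 3

0 0 1 3 3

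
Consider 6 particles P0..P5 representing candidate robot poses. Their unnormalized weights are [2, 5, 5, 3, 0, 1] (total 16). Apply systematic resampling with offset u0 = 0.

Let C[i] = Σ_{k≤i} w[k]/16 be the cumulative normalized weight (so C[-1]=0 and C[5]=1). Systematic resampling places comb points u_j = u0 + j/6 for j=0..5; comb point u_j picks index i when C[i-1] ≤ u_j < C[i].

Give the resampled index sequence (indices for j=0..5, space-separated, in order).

0 1 1 2 2 3

C = [1/8, 7/16, 3/4, 15/16, 15/16, 1]
j=0: u_0=0 ∈ [0, 1/8) → index 0
j=1: u_1=1/6 ∈ [1/8, 7/16) → index 1
j=2: u_2=1/3 ∈ [1/8, 7/16) → index 1
j=3: u_3=1/2 ∈ [7/16, 3/4) → index 2
j=4: u_4=2/3 ∈ [7/16, 3/4) → index 2
j=5: u_5=5/6 ∈ [3/4, 15/16) → index 3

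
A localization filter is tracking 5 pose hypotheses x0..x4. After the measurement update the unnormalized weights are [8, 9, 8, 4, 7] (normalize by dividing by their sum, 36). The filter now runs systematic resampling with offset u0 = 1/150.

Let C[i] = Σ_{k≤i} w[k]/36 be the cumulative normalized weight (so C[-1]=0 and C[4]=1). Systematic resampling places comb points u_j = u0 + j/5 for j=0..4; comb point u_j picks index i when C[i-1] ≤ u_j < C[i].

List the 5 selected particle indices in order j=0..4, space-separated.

C = [2/9, 17/36, 25/36, 29/36, 1]
j=0: u_0=1/150 ∈ [0, 2/9) → index 0
j=1: u_1=31/150 ∈ [0, 2/9) → index 0
j=2: u_2=61/150 ∈ [2/9, 17/36) → index 1
j=3: u_3=91/150 ∈ [17/36, 25/36) → index 2
j=4: u_4=121/150 ∈ [29/36, 1) → index 4

0 0 1 2 4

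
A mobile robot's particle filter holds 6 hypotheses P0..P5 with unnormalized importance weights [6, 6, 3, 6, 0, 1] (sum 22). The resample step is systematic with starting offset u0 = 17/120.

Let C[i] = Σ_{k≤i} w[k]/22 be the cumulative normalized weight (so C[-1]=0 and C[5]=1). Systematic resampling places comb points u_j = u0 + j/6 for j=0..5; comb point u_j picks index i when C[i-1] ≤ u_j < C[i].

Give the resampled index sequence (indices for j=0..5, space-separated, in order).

C = [3/11, 6/11, 15/22, 21/22, 21/22, 1]
j=0: u_0=17/120 ∈ [0, 3/11) → index 0
j=1: u_1=37/120 ∈ [3/11, 6/11) → index 1
j=2: u_2=19/40 ∈ [3/11, 6/11) → index 1
j=3: u_3=77/120 ∈ [6/11, 15/22) → index 2
j=4: u_4=97/120 ∈ [15/22, 21/22) → index 3
j=5: u_5=39/40 ∈ [21/22, 1) → index 5

0 1 1 2 3 5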